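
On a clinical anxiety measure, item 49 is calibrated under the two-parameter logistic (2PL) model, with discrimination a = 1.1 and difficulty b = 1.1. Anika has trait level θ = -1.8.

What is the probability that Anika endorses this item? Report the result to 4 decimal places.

P(θ) = 1 / (1 + exp(−a(θ − b)))
Exponent: 1.1 × (-1.8 − 1.1) = -3.1900
1/(1 + e^{3.1900}) = 0.0395

0.0395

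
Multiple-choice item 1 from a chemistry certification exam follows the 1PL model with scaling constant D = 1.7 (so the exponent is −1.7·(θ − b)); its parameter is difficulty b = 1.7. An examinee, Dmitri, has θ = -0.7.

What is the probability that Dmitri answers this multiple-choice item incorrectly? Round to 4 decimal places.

P(θ) = 1 / (1 + exp(−D·(θ − b)))
Exponent: 1.7 × (-0.7 − 1.7) = -4.0800
1/(1 + e^{4.0800}) = 0.0166
P = 0.0166
P(incorrect) = 1 − 0.0166 = 0.9834

0.9834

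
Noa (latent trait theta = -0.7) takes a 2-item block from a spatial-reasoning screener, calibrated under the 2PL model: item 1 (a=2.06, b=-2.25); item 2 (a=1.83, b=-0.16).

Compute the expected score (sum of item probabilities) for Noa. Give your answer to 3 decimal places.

P(theta) = 1 / (1 + exp(−a(theta − b)))
P_1 = 1/(1+e^{-3.1930}) = 0.9606
P_2 = 1/(1+e^{0.9882}) = 0.2713
E[score] = 0.9606 + 0.2713 = 1.2318

1.232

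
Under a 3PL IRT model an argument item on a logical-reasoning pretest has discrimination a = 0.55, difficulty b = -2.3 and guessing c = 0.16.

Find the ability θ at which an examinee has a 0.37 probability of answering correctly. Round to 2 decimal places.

P(θ) = c + (1 − c) · 1 / (1 + exp(−a(θ − b)))
Remove guessing floor: (0.37 − 0.16)/(1 − 0.16) = 0.2500
logit = ln(0.2500/0.7500) = -1.0986
θ = b + logit/(a) = -2.3 + (-1.0986)/0.5500 = -4.2975

-4.30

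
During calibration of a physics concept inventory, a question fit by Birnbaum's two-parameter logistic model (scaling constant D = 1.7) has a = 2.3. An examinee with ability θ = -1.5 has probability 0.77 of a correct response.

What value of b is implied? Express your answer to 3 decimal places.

P(θ) = 1 / (1 + exp(−D·a(θ − b)))
logit(0.77) = ln(0.77/0.23) = 1.2083
b = θ − logit/(1.7·a) = -1.5 − 1.2083/3.9100 = -1.8090

-1.809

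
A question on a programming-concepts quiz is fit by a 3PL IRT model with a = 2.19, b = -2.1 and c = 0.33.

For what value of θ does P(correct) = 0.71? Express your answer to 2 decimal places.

P(θ) = c + (1 − c) · 1 / (1 + exp(−a(θ − b)))
Remove guessing floor: (0.71 − 0.33)/(1 − 0.33) = 0.5672
logit = ln(0.5672/0.4328) = 0.2703
θ = b + logit/(a) = -2.1 + 0.2703/2.1900 = -1.9766

-1.98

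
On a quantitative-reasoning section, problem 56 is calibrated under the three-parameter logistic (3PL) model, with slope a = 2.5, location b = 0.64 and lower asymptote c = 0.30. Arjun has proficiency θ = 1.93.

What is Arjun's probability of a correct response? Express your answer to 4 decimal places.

P(θ) = c + (1 − c) · 1 / (1 + exp(−a(θ − b)))
Exponent: 2.5 × (1.93 − 0.64) = 3.2250
1/(1 + e^{-3.2250}) = 0.9618
P = 0.30 + 0.70 × 0.9618 = 0.9732

0.9732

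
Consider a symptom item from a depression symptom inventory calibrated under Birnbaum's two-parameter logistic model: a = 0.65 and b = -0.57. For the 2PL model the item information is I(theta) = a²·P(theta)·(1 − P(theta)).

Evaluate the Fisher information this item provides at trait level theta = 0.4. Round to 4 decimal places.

P = 1/(1+e^{-0.6305}) = 0.6526
P(1−P) = 0.6526 × 0.3474 = 0.2267
I = a² × P(1−P) = 0.65² × 0.2267 = 0.09579

0.0958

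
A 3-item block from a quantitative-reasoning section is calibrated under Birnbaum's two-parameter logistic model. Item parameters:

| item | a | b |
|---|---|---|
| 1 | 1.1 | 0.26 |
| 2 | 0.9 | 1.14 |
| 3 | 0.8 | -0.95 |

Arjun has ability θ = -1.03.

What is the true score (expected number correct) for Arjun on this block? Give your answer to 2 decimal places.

P(θ) = 1 / (1 + exp(−a(θ − b)))
P_1 = 1/(1+e^{1.4190}) = 0.1948
P_2 = 1/(1+e^{1.9530}) = 0.1242
P_3 = 1/(1+e^{0.0640}) = 0.4840
E[score] = 0.1948 + 0.1242 + 0.4840 = 0.8031

0.80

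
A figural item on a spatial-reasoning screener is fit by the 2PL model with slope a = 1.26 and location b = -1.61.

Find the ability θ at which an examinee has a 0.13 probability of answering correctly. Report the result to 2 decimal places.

-3.12

P(θ) = 1 / (1 + exp(−a(θ − b)))
logit = ln(0.1300/0.8700) = -1.9010
θ = b + logit/(a) = -1.61 + (-1.9010)/1.2600 = -3.1187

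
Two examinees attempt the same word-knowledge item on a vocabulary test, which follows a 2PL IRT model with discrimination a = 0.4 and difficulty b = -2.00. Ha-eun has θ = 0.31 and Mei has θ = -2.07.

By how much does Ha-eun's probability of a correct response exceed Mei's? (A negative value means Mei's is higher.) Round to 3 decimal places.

P(θ) = 1 / (1 + exp(−a(θ − b)))
P(Ha-eun) = 0.7159  [exponent 0.9240]
P(Mei) = 0.4930  [exponent -0.0280]
Difference = 0.7159 − 0.4930 = 0.2229

0.223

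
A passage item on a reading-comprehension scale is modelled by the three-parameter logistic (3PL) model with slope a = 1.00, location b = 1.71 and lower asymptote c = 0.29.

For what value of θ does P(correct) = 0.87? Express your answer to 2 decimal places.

P(θ) = c + (1 − c) · 1 / (1 + exp(−a(θ − b)))
Remove guessing floor: (0.87 − 0.29)/(1 − 0.29) = 0.8169
logit = ln(0.8169/0.1831) = 1.4955
θ = b + logit/(a) = 1.71 + 1.4955/1.0000 = 3.2055

3.21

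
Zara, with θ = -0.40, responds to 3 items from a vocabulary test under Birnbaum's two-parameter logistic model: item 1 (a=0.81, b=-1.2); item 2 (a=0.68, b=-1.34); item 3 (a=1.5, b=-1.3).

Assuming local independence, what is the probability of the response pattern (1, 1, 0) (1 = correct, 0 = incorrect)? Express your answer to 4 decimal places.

P(θ) = 1 / (1 + exp(−a(θ − b)))
P_1 = 1/(1+e^{-0.6480}) = 0.6566
P_2 = 1/(1+e^{-0.6392}) = 0.6546
P_3 = 1/(1+e^{-1.3500}) = 0.7941
L = P_1 × P_2 × (1−P_3) = 0.6566 × 0.6546 × 0.2059 = 0.08848

0.0885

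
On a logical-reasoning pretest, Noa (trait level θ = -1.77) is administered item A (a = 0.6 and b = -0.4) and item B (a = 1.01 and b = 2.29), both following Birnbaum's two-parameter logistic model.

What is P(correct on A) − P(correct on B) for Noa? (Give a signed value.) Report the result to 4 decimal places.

0.2890

P(θ) = 1 / (1 + exp(−a(θ − b)))
P_A = 0.3053
P_B = 0.0163
P_A − P_B = 0.2890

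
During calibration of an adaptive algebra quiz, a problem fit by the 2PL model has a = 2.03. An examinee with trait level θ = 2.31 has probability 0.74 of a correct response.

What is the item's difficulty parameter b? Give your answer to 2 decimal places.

1.79

P(θ) = 1 / (1 + exp(−a(θ − b)))
logit(0.74) = ln(0.74/0.26) = 1.0460
b = θ − logit/(a) = 2.31 − 1.0460/2.0300 = 1.7947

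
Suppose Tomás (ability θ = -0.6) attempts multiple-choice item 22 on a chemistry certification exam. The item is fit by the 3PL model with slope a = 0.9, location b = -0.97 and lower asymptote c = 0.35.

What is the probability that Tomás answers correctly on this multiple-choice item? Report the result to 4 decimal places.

0.7286

P(θ) = c + (1 − c) · 1 / (1 + exp(−a(θ − b)))
Exponent: 0.9 × (-0.6 − (-0.97)) = 0.3330
1/(1 + e^{-0.3330}) = 0.5825
P = 0.35 + 0.65 × 0.5825 = 0.7286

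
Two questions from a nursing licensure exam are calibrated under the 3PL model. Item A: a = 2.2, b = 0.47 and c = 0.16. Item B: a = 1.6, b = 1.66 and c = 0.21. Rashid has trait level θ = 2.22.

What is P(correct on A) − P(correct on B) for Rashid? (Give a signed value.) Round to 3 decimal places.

P(θ) = c + (1 − c) · 1 / (1 + exp(−a(θ − b)))
P_A = 0.9825
P_B = 0.7710
P_A − P_B = 0.2115

0.211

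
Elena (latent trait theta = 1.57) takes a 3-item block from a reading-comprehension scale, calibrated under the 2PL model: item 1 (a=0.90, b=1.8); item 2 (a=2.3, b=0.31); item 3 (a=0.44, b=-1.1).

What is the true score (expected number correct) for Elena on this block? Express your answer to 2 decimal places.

P(theta) = 1 / (1 + exp(−a(theta − b)))
P_1 = 1/(1+e^{0.2070}) = 0.4484
P_2 = 1/(1+e^{-2.8980}) = 0.9477
P_3 = 1/(1+e^{-1.1748}) = 0.7640
E[score] = 0.4484 + 0.9477 + 0.7640 = 2.1602

2.16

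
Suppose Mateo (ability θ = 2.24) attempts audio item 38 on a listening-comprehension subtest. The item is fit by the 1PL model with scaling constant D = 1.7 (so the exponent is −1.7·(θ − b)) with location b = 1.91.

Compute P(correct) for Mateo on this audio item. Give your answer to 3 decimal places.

0.637

P(θ) = 1 / (1 + exp(−D·(θ − b)))
Exponent: 1.7 × (2.24 − 1.91) = 0.5610
1/(1 + e^{-0.5610}) = 0.6367
P = 0.6367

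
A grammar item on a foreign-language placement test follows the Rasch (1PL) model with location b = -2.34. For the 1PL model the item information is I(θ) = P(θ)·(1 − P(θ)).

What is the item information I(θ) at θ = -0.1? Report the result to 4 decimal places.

P = 1/(1+e^{-2.2400}) = 0.9038
P(1−P) = 0.9038 × 0.0962 = 0.0870
I = P(1−P) = 0.08696

0.0870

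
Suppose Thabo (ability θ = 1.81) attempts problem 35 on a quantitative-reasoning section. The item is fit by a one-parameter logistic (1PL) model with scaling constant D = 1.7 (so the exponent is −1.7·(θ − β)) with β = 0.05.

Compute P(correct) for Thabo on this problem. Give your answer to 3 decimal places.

0.952

P(θ) = 1 / (1 + exp(−D·(θ − β)))
Exponent: 1.7 × (1.81 − 0.05) = 2.9920
1/(1 + e^{-2.9920}) = 0.9522
P = 0.9522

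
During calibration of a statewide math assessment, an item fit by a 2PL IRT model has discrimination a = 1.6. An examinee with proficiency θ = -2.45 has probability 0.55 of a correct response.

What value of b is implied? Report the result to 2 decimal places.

P(θ) = 1 / (1 + exp(−a(θ − b)))
logit(0.55) = ln(0.55/0.45) = 0.2007
b = θ − logit/(a) = -2.45 − 0.2007/1.6000 = -2.5754

-2.58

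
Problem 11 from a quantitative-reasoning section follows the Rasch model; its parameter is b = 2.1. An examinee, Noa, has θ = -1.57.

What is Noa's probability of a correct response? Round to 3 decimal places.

P(θ) = 1 / (1 + exp(−(θ − b)))
Exponent: (-1.57 − 2.1) = -3.6700
1/(1 + e^{3.6700}) = 0.0248
P = 0.0248

0.025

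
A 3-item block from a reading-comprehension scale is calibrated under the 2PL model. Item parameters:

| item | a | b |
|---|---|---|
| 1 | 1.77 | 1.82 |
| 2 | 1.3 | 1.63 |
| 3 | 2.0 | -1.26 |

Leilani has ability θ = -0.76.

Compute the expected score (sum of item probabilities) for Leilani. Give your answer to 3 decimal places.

0.784

P(θ) = 1 / (1 + exp(−a(θ − b)))
P_1 = 1/(1+e^{4.5666}) = 0.0103
P_2 = 1/(1+e^{3.1070}) = 0.0428
P_3 = 1/(1+e^{-1.0000}) = 0.7311
E[score] = 0.0103 + 0.0428 + 0.7311 = 0.7842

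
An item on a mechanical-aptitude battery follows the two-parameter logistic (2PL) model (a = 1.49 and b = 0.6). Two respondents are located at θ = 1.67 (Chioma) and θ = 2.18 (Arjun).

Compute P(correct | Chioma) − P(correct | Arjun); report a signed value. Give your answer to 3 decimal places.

-0.082

P(θ) = 1 / (1 + exp(−a(θ − b)))
P(Chioma) = 0.8312  [exponent 1.5943]
P(Arjun) = 0.9133  [exponent 2.3542]
Difference = 0.8312 − 0.9133 = -0.0820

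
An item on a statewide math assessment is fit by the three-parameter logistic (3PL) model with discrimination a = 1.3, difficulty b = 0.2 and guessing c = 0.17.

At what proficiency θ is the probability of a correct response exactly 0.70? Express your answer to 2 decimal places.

P(θ) = c + (1 − c) · 1 / (1 + exp(−a(θ − b)))
Remove guessing floor: (0.70 − 0.17)/(1 − 0.17) = 0.6386
logit = ln(0.6386/0.3614) = 0.5691
θ = b + logit/(a) = 0.2 + 0.5691/1.3000 = 0.6378

0.64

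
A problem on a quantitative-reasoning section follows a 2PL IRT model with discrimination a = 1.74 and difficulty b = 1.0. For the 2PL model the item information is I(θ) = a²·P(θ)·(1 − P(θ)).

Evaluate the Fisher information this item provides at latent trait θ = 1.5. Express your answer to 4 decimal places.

0.6300

P = 1/(1+e^{-0.8700}) = 0.7047
P(1−P) = 0.7047 × 0.2953 = 0.2081
I = a² × P(1−P) = 1.74² × 0.2081 = 0.62998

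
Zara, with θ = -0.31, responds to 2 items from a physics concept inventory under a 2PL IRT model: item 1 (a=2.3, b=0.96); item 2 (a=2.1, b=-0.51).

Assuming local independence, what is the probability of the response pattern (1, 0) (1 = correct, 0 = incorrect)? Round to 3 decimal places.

0.020

P(θ) = 1 / (1 + exp(−a(θ − b)))
P_1 = 1/(1+e^{2.9210}) = 0.0511
P_2 = 1/(1+e^{-0.4200}) = 0.6035
L = P_1 × (1−P_2) = 0.0511 × 0.3965 = 0.02027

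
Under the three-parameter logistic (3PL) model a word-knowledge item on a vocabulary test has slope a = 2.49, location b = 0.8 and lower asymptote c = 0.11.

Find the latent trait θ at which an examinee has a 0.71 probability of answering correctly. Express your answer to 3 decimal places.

P(θ) = c + (1 − c) · 1 / (1 + exp(−a(θ − b)))
Remove guessing floor: (0.71 − 0.11)/(1 − 0.11) = 0.6742
logit = ln(0.6742/0.3258) = 0.7270
θ = b + logit/(a) = 0.8 + 0.7270/2.4900 = 1.0920

1.092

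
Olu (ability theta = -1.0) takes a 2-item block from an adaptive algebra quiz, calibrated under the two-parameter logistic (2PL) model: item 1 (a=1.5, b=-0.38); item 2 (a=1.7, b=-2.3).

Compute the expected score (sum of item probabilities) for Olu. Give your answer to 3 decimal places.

P(theta) = 1 / (1 + exp(−a(theta − b)))
P_1 = 1/(1+e^{0.9300}) = 0.2829
P_2 = 1/(1+e^{-2.2100}) = 0.9011
E[score] = 0.2829 + 0.9011 = 1.1841

1.184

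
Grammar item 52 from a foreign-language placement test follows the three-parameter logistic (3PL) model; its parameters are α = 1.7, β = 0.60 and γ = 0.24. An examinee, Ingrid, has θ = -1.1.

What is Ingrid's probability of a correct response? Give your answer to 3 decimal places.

0.280

P(θ) = γ + (1 − γ) · 1 / (1 + exp(−α(θ − β)))
Exponent: 1.7 × (-1.1 − 0.60) = -2.8900
1/(1 + e^{2.8900}) = 0.0527
P = 0.24 + 0.76 × 0.0527 = 0.2800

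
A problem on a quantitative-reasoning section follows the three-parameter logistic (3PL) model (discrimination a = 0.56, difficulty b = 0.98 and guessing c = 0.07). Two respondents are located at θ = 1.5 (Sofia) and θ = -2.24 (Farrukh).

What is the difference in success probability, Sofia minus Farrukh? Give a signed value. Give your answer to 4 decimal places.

0.4007

P(θ) = c + (1 − c) · 1 / (1 + exp(−a(θ − b)))
P(Sofia) = 0.6022  [exponent 0.2912]
P(Farrukh) = 0.2016  [exponent -1.8032]
Difference = 0.6022 − 0.2016 = 0.4007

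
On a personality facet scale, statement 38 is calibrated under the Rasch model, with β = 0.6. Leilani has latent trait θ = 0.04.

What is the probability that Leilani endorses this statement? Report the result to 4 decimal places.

P(θ) = 1 / (1 + exp(−(θ − β)))
Exponent: (0.04 − 0.6) = -0.5600
1/(1 + e^{0.5600}) = 0.3635
P = 0.3635

0.3635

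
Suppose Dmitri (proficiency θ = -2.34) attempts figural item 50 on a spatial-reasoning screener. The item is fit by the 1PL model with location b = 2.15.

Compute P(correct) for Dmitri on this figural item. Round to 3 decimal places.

P(θ) = 1 / (1 + exp(−(θ − b)))
Exponent: (-2.34 − 2.15) = -4.4900
1/(1 + e^{4.4900}) = 0.0111
P = 0.0111

0.011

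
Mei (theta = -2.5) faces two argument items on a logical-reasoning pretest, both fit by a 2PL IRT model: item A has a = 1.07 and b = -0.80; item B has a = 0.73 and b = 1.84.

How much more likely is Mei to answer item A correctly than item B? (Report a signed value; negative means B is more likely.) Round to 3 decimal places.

P(theta) = 1 / (1 + exp(−a(theta − b)))
P_A = 0.1396
P_B = 0.0404
P_A − P_B = 0.0992

0.099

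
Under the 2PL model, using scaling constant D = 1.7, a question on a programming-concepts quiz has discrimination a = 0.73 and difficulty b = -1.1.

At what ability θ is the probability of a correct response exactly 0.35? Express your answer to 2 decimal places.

P(θ) = 1 / (1 + exp(−D·a(θ − b)))
logit = ln(0.3500/0.6500) = -0.6190
θ = b + logit/(1.7·a) = -1.1 + (-0.6190)/1.2410 = -1.5988

-1.60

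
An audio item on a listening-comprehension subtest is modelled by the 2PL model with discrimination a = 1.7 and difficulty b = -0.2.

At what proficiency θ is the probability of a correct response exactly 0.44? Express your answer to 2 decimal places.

P(θ) = 1 / (1 + exp(−a(θ − b)))
logit = ln(0.4400/0.5600) = -0.2412
θ = b + logit/(a) = -0.2 + (-0.2412)/1.7000 = -0.3419

-0.34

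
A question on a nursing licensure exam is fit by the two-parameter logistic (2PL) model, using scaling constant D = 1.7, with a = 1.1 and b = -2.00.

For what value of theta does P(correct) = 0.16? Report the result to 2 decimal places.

-2.89

P(theta) = 1 / (1 + exp(−D·a(theta − b)))
logit = ln(0.1600/0.8400) = -1.6582
theta = b + logit/(1.7·a) = -2.00 + (-1.6582)/1.8700 = -2.8868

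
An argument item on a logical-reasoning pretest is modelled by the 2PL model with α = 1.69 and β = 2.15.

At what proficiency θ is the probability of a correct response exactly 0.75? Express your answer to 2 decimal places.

2.80

P(θ) = 1 / (1 + exp(−α(θ − β)))
logit = ln(0.7500/0.2500) = 1.0986
θ = β + logit/(α) = 2.15 + 1.0986/1.6900 = 2.8001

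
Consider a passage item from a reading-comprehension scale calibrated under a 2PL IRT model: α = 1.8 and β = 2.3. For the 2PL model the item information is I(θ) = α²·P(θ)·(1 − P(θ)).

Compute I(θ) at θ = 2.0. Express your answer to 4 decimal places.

0.7537

P = 1/(1+e^{0.5400}) = 0.3682
P(1−P) = 0.3682 × 0.6318 = 0.2326
I = α² × P(1−P) = 1.8² × 0.2326 = 0.75371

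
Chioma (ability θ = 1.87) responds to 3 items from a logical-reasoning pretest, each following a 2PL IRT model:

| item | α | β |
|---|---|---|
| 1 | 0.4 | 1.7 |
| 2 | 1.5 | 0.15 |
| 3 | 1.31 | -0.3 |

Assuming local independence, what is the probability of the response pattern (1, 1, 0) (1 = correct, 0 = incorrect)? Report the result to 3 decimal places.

P(θ) = 1 / (1 + exp(−α(θ − β)))
P_1 = 1/(1+e^{-0.0680}) = 0.5170
P_2 = 1/(1+e^{-2.5800}) = 0.9296
P_3 = 1/(1+e^{-2.8427}) = 0.9449
L = P_1 × P_2 × (1−P_3) = 0.5170 × 0.9296 × 0.0551 = 0.02646

0.026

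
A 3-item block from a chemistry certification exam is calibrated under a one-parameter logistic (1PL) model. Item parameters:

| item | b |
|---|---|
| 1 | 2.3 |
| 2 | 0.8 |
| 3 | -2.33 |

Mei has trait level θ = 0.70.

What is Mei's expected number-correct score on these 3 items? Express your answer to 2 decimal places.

P(θ) = 1 / (1 + exp(−(θ − b)))
P_1 = 1/(1+e^{1.6000}) = 0.1680
P_2 = 1/(1+e^{0.1000}) = 0.4750
P_3 = 1/(1+e^{-3.0300}) = 0.9539
E[score] = 0.1680 + 0.4750 + 0.9539 = 1.5969

1.60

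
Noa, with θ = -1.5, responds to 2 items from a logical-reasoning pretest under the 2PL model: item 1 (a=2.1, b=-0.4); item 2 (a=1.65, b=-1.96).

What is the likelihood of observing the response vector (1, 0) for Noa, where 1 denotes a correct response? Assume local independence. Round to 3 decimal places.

P(θ) = 1 / (1 + exp(−a(θ − b)))
P_1 = 1/(1+e^{2.3100}) = 0.0903
P_2 = 1/(1+e^{-0.7590}) = 0.6811
L = P_1 × (1−P_2) = 0.0903 × 0.3189 = 0.02879

0.029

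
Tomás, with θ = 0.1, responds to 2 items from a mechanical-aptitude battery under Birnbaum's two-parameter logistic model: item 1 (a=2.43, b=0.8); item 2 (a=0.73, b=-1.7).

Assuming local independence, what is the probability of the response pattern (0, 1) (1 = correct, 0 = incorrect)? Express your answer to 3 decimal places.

0.667

P(θ) = 1 / (1 + exp(−a(θ − b)))
P_1 = 1/(1+e^{1.7010}) = 0.1543
P_2 = 1/(1+e^{-1.3140}) = 0.7882
L = (1−P_1) × P_2 = 0.8457 × 0.7882 = 0.66654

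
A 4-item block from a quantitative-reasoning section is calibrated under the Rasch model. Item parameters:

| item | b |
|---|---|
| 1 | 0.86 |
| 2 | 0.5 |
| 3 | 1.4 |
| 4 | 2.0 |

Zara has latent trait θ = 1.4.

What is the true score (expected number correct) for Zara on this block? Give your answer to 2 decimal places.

2.20

P(θ) = 1 / (1 + exp(−(θ − b)))
P_1 = 1/(1+e^{-0.5400}) = 0.6318
P_2 = 1/(1+e^{-0.9000}) = 0.7109
P_3 = 1/(1+e^{0.0000}) = 0.5000
P_4 = 1/(1+e^{0.6000}) = 0.3543
E[score] = 0.6318 + 0.7109 + 0.5000 + 0.3543 = 2.1971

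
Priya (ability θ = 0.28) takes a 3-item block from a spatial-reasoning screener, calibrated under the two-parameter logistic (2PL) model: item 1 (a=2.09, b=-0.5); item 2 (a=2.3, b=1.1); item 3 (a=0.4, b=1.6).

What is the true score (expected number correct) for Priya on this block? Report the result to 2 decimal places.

P(θ) = 1 / (1 + exp(−a(θ − b)))
P_1 = 1/(1+e^{-1.6302}) = 0.8362
P_2 = 1/(1+e^{1.8860}) = 0.1317
P_3 = 1/(1+e^{0.5280}) = 0.3710
E[score] = 0.8362 + 0.1317 + 0.3710 = 1.3389

1.34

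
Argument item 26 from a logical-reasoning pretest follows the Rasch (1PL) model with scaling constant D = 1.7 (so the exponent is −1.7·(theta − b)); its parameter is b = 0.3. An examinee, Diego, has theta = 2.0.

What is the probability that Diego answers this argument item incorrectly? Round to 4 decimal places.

P(theta) = 1 / (1 + exp(−D·(theta − b)))
Exponent: 1.7 × (2.0 − 0.3) = 2.8900
1/(1 + e^{-2.8900}) = 0.9473
P = 0.9473
P(incorrect) = 1 − 0.9473 = 0.0527

0.0527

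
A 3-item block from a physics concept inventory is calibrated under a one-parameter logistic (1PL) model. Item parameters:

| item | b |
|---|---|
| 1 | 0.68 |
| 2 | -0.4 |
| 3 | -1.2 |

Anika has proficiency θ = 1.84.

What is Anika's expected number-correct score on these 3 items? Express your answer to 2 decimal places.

2.62

P(θ) = 1 / (1 + exp(−(θ − b)))
P_1 = 1/(1+e^{-1.1600}) = 0.7613
P_2 = 1/(1+e^{-2.2400}) = 0.9038
P_3 = 1/(1+e^{-3.0400}) = 0.9543
E[score] = 0.7613 + 0.9038 + 0.9543 = 2.6195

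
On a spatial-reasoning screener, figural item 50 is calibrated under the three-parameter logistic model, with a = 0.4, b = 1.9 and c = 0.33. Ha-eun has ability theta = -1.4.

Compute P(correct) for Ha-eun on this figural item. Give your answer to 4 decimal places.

0.4712

P(theta) = c + (1 − c) · 1 / (1 + exp(−a(theta − b)))
Exponent: 0.4 × (-1.4 − 1.9) = -1.3200
1/(1 + e^{1.3200}) = 0.2108
P = 0.33 + 0.67 × 0.2108 = 0.4712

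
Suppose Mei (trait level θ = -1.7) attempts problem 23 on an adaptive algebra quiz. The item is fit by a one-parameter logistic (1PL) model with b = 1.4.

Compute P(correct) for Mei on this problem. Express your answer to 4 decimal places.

P(θ) = 1 / (1 + exp(−(θ − b)))
Exponent: (-1.7 − 1.4) = -3.1000
1/(1 + e^{3.1000}) = 0.0431
P = 0.0431

0.0431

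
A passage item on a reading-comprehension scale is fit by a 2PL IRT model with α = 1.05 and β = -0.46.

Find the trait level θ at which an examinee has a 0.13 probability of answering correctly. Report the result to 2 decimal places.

-2.27

P(θ) = 1 / (1 + exp(−α(θ − β)))
logit = ln(0.1300/0.8700) = -1.9010
θ = β + logit/(α) = -0.46 + (-1.9010)/1.0500 = -2.2704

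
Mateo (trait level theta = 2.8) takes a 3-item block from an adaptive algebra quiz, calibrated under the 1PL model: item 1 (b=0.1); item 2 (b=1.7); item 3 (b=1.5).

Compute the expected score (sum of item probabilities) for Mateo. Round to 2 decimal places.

2.47

P(theta) = 1 / (1 + exp(−(theta − b)))
P_1 = 1/(1+e^{-2.7000}) = 0.9370
P_2 = 1/(1+e^{-1.1000}) = 0.7503
P_3 = 1/(1+e^{-1.3000}) = 0.7858
E[score] = 0.9370 + 0.7503 + 0.7858 = 2.4731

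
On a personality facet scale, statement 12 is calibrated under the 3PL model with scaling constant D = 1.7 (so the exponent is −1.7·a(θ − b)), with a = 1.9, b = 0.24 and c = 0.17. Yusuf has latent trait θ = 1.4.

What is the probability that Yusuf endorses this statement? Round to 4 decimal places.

0.9809

P(θ) = c + (1 − c) · 1 / (1 + exp(−D·a(θ − b)))
Exponent: 1.7 × 1.9 × (1.4 − 0.24) = 3.7468
1/(1 + e^{-3.7468}) = 0.9770
P = 0.17 + 0.83 × 0.9770 = 0.9809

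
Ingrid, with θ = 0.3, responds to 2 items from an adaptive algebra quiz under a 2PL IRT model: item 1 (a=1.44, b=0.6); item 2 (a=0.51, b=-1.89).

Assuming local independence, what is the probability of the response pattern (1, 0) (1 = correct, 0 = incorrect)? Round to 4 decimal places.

P(θ) = 1 / (1 + exp(−a(θ − b)))
P_1 = 1/(1+e^{0.4320}) = 0.3936
P_2 = 1/(1+e^{-1.1169}) = 0.7534
L = P_1 × (1−P_2) = 0.3936 × 0.2466 = 0.09707

0.0971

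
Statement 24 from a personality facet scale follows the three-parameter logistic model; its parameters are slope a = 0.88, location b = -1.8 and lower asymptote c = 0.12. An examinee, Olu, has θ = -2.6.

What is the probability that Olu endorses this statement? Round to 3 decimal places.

P(θ) = c + (1 − c) · 1 / (1 + exp(−a(θ − b)))
Exponent: 0.88 × (-2.6 − (-1.8)) = -0.7040
1/(1 + e^{0.7040}) = 0.3309
P = 0.12 + 0.88 × 0.3309 = 0.4112

0.411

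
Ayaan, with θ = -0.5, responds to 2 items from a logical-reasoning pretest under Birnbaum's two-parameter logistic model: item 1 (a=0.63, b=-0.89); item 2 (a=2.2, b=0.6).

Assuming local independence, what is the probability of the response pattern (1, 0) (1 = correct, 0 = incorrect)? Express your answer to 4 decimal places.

0.5153

P(θ) = 1 / (1 + exp(−a(θ − b)))
P_1 = 1/(1+e^{-0.2457}) = 0.5611
P_2 = 1/(1+e^{2.4200}) = 0.0817
L = P_1 × (1−P_2) = 0.5611 × 0.9183 = 0.51530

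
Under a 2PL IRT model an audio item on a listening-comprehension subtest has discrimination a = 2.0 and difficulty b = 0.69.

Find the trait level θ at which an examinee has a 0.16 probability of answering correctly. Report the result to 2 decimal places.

-0.14

P(θ) = 1 / (1 + exp(−a(θ − b)))
logit = ln(0.1600/0.8400) = -1.6582
θ = b + logit/(a) = 0.69 + (-1.6582)/2.0000 = -0.1391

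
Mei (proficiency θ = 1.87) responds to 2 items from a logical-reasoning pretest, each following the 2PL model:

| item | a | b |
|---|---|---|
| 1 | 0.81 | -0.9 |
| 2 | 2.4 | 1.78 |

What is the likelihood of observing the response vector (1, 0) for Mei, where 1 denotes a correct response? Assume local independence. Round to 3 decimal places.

P(θ) = 1 / (1 + exp(−a(θ − b)))
P_1 = 1/(1+e^{-2.2437}) = 0.9041
P_2 = 1/(1+e^{-0.2160}) = 0.5538
L = P_1 × (1−P_2) = 0.9041 × 0.4462 = 0.40342

0.403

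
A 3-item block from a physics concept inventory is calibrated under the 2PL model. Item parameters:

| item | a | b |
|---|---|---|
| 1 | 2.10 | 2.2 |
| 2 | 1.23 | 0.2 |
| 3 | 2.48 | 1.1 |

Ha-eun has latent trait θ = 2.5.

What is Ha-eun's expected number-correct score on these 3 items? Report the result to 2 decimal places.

2.57

P(θ) = 1 / (1 + exp(−a(θ − b)))
P_1 = 1/(1+e^{-0.6300}) = 0.6525
P_2 = 1/(1+e^{-2.8290}) = 0.9442
P_3 = 1/(1+e^{-3.4720}) = 0.9699
E[score] = 0.6525 + 0.9442 + 0.9699 = 2.5666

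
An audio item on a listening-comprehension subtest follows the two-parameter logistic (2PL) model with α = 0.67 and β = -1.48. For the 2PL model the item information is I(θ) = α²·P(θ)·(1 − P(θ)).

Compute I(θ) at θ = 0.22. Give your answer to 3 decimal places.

0.082

P = 1/(1+e^{-1.1390}) = 0.7575
P(1−P) = 0.7575 × 0.2425 = 0.1837
I = α² × P(1−P) = 0.67² × 0.1837 = 0.08246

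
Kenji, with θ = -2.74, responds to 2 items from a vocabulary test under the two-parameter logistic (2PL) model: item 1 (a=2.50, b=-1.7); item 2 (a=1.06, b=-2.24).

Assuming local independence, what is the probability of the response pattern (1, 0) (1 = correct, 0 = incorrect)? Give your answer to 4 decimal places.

0.0435

P(θ) = 1 / (1 + exp(−a(θ − b)))
P_1 = 1/(1+e^{2.6000}) = 0.0691
P_2 = 1/(1+e^{0.5300}) = 0.3705
L = P_1 × (1−P_2) = 0.0691 × 0.6295 = 0.04352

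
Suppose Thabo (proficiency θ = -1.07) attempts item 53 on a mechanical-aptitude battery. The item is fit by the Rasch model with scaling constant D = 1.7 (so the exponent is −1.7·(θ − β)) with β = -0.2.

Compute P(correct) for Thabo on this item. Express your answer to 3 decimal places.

0.186

P(θ) = 1 / (1 + exp(−D·(θ − β)))
Exponent: 1.7 × (-1.07 − (-0.2)) = -1.4790
1/(1 + e^{1.4790}) = 0.1856
P = 0.1856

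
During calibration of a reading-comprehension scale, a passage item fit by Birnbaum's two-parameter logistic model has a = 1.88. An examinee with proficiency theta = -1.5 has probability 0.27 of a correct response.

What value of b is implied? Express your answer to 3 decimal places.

-0.971

P(theta) = 1 / (1 + exp(−a(theta − b)))
logit(0.27) = ln(0.27/0.73) = -0.9946
b = theta − logit/(a) = -1.5 − (-0.9946)/1.8800 = -0.9709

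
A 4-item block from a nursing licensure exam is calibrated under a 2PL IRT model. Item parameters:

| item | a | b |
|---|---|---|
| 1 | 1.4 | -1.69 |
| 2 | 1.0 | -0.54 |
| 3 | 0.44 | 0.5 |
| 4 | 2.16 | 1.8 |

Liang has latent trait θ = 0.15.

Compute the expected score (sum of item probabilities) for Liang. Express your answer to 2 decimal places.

2.08

P(θ) = 1 / (1 + exp(−a(θ − b)))
P_1 = 1/(1+e^{-2.5760}) = 0.9293
P_2 = 1/(1+e^{-0.6900}) = 0.6660
P_3 = 1/(1+e^{0.1540}) = 0.4616
P_4 = 1/(1+e^{3.5640}) = 0.0275
E[score] = 0.9293 + 0.6660 + 0.4616 + 0.0275 = 2.0844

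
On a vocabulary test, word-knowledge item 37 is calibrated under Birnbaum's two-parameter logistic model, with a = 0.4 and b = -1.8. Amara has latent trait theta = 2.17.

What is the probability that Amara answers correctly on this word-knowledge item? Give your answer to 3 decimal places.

P(theta) = 1 / (1 + exp(−a(theta − b)))
Exponent: 0.4 × (2.17 − (-1.8)) = 1.5880
1/(1 + e^{-1.5880}) = 0.8303

0.830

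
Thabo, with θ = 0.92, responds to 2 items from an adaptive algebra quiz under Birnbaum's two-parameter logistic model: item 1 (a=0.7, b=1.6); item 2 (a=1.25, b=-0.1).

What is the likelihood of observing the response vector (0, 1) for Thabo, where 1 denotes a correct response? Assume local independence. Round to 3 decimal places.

0.482

P(θ) = 1 / (1 + exp(−a(θ − b)))
P_1 = 1/(1+e^{0.4760}) = 0.3832
P_2 = 1/(1+e^{-1.2750}) = 0.7816
L = (1−P_1) × P_2 = 0.6168 × 0.7816 = 0.48209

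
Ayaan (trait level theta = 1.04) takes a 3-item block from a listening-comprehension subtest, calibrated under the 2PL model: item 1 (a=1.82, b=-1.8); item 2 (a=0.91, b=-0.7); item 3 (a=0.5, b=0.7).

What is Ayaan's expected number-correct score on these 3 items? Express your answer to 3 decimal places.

2.366

P(theta) = 1 / (1 + exp(−a(theta − b)))
P_1 = 1/(1+e^{-5.1688}) = 0.9943
P_2 = 1/(1+e^{-1.5834}) = 0.8297
P_3 = 1/(1+e^{-0.1700}) = 0.5424
E[score] = 0.9943 + 0.8297 + 0.5424 = 2.3664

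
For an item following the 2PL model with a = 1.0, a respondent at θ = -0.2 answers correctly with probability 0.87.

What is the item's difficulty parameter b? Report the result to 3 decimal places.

-2.101

P(θ) = 1 / (1 + exp(−a(θ − b)))
logit(0.87) = ln(0.87/0.13) = 1.9010
b = θ − logit/(a) = -0.2 − 1.9010/1.0000 = -2.1010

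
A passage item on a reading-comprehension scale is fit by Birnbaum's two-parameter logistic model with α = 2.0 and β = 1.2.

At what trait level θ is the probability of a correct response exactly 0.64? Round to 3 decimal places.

P(θ) = 1 / (1 + exp(−α(θ − β)))
logit = ln(0.6400/0.3600) = 0.5754
θ = β + logit/(α) = 1.2 + 0.5754/2.0000 = 1.4877

1.488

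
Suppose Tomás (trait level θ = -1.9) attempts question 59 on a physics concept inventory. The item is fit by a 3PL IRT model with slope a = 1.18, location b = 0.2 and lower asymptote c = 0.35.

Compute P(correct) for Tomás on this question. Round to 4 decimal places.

0.4003

P(θ) = c + (1 − c) · 1 / (1 + exp(−a(θ − b)))
Exponent: 1.18 × (-1.9 − 0.2) = -2.4780
1/(1 + e^{2.4780}) = 0.0774
P = 0.35 + 0.65 × 0.0774 = 0.4003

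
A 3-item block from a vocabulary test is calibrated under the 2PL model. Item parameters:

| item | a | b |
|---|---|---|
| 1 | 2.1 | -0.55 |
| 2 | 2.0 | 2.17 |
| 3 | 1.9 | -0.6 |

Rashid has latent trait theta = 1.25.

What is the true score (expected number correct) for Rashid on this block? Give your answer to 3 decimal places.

2.086

P(theta) = 1 / (1 + exp(−a(theta − b)))
P_1 = 1/(1+e^{-3.7800}) = 0.9777
P_2 = 1/(1+e^{1.8400}) = 0.1371
P_3 = 1/(1+e^{-3.5150}) = 0.9711
E[score] = 0.9777 + 0.1371 + 0.9711 = 2.0858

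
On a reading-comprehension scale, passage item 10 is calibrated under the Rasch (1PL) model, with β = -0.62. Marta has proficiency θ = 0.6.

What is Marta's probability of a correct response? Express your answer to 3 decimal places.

0.772

P(θ) = 1 / (1 + exp(−(θ − β)))
Exponent: (0.6 − (-0.62)) = 1.2200
1/(1 + e^{-1.2200}) = 0.7721
P = 0.7721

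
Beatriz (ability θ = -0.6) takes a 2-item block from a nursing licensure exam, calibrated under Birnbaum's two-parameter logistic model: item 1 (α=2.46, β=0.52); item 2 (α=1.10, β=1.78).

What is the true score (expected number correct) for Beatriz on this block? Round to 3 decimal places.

P(θ) = 1 / (1 + exp(−α(θ − β)))
P_1 = 1/(1+e^{2.7552}) = 0.0598
P_2 = 1/(1+e^{2.6180}) = 0.0680
E[score] = 0.0598 + 0.0680 = 0.1278

0.128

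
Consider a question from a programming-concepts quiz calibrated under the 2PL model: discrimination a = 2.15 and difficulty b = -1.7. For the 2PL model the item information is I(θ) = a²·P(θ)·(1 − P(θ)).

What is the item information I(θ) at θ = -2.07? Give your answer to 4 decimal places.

P = 1/(1+e^{0.7955}) = 0.3110
P(1−P) = 0.3110 × 0.6890 = 0.2143
I = a² × P(1−P) = 2.15² × 0.2143 = 0.99049

0.9905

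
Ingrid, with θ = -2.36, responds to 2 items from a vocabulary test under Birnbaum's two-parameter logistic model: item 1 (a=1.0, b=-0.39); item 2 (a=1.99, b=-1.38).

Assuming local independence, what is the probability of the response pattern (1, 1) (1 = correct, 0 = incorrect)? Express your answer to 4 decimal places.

0.0152

P(θ) = 1 / (1 + exp(−a(θ − b)))
P_1 = 1/(1+e^{1.9700}) = 0.1224
P_2 = 1/(1+e^{1.9502}) = 0.1245
L = P_1 × P_2 = 0.1224 × 0.1245 = 0.01524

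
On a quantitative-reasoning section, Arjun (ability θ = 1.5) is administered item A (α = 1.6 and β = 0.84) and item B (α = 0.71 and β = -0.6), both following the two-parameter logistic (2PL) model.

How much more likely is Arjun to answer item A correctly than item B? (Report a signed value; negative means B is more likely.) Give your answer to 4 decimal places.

-0.0743

P(θ) = 1 / (1 + exp(−α(θ − β)))
P_A = 0.7419
P_B = 0.8162
P_A − P_B = -0.0743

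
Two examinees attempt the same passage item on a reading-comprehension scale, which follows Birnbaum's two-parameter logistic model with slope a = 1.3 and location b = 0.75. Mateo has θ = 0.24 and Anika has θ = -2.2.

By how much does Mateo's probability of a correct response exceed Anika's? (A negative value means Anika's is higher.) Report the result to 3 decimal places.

0.319

P(θ) = 1 / (1 + exp(−a(θ − b)))
P(Mateo) = 0.3401  [exponent -0.6630]
P(Anika) = 0.0211  [exponent -3.8350]
Difference = 0.3401 − 0.0211 = 0.3189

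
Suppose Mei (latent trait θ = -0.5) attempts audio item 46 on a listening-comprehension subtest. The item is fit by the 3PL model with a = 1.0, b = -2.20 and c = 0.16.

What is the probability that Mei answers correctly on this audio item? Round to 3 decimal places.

P(θ) = c + (1 − c) · 1 / (1 + exp(−a(θ − b)))
Exponent: 1.0 × (-0.5 − (-2.20)) = 1.7000
1/(1 + e^{-1.7000}) = 0.8455
P = 0.16 + 0.84 × 0.8455 = 0.8702

0.870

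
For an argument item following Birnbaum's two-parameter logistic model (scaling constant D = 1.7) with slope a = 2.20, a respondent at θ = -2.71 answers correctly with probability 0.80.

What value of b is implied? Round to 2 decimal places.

-3.08

P(θ) = 1 / (1 + exp(−D·a(θ − b)))
logit(0.80) = ln(0.80/0.20) = 1.3863
b = θ − logit/(1.7·a) = -2.71 − 1.3863/3.7400 = -3.0807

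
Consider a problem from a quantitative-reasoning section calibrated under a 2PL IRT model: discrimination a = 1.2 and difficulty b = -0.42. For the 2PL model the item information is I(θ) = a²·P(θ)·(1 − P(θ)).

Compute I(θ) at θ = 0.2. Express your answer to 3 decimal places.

P = 1/(1+e^{-0.7440}) = 0.6779
P(1−P) = 0.6779 × 0.3221 = 0.2184
I = a² × P(1−P) = 1.2² × 0.2184 = 0.31444

0.314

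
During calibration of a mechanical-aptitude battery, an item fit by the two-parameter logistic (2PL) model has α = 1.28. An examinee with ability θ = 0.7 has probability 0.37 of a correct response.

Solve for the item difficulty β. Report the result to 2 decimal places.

1.12

P(θ) = 1 / (1 + exp(−α(θ − β)))
logit(0.37) = ln(0.37/0.63) = -0.5322
β = θ − logit/(α) = 0.7 − (-0.5322)/1.2800 = 1.1158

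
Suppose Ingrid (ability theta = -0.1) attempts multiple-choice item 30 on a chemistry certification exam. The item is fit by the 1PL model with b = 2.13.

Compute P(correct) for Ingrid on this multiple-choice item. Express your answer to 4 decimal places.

P(theta) = 1 / (1 + exp(−(theta − b)))
Exponent: (-0.1 − 2.13) = -2.2300
1/(1 + e^{2.2300}) = 0.0971
P = 0.0971

0.0971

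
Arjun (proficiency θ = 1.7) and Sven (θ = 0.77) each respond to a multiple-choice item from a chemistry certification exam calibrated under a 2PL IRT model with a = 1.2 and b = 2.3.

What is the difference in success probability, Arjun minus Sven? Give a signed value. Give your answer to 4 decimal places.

P(θ) = 1 / (1 + exp(−a(θ − b)))
P(Arjun) = 0.3274  [exponent -0.7200]
P(Sven) = 0.1375  [exponent -1.8360]
Difference = 0.3274 − 0.1375 = 0.1899

0.1899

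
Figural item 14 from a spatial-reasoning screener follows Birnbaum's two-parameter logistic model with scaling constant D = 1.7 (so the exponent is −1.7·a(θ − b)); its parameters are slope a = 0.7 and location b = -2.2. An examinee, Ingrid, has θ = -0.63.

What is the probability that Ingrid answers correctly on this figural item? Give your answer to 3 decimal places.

P(θ) = 1 / (1 + exp(−D·a(θ − b)))
Exponent: 1.7 × 0.7 × (-0.63 − (-2.2)) = 1.8683
1/(1 + e^{-1.8683}) = 0.8663
P = 0.8663

0.866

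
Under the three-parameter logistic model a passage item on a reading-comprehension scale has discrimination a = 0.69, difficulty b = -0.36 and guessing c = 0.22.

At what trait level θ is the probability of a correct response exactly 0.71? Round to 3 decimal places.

P(θ) = c + (1 − c) · 1 / (1 + exp(−a(θ − b)))
Remove guessing floor: (0.71 − 0.22)/(1 − 0.22) = 0.6282
logit = ln(0.6282/0.3718) = 0.5245
θ = b + logit/(a) = -0.36 + 0.5245/0.6900 = 0.4002

0.400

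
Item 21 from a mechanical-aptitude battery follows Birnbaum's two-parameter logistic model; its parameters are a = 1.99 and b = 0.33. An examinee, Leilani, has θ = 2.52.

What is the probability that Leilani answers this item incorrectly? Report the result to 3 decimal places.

0.013

P(θ) = 1 / (1 + exp(−a(θ − b)))
Exponent: 1.99 × (2.52 − 0.33) = 4.3581
1/(1 + e^{-4.3581}) = 0.9874
P(incorrect) = 1 − 0.9874 = 0.0126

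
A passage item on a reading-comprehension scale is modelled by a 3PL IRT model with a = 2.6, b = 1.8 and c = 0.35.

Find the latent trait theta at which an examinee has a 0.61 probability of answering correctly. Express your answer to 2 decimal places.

P(theta) = c + (1 − c) · 1 / (1 + exp(−a(theta − b)))
Remove guessing floor: (0.61 − 0.35)/(1 − 0.35) = 0.4000
logit = ln(0.4000/0.6000) = -0.4055
theta = b + logit/(a) = 1.8 + (-0.4055)/2.6000 = 1.6441

1.64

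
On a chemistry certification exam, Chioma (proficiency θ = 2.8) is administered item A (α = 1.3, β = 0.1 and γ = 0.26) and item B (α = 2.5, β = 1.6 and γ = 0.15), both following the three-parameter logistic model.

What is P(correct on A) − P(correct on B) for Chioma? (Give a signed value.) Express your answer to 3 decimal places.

P(θ) = γ + (1 − γ) · 1 / (1 + exp(−α(θ − β)))
P_A = 0.9785
P_B = 0.9597
P_A − P_B = 0.0188

0.019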